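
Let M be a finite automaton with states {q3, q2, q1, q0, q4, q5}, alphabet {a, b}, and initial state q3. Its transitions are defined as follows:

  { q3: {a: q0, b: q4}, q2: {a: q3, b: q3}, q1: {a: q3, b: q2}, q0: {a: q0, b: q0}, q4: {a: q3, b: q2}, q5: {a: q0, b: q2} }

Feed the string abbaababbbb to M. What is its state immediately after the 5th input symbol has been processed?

start at q3
read 'a': q3 → q0
read 'b': q0 → q0
read 'b': q0 → q0
read 'a': q0 → q0
read 'a': q0 → q0
After 5 symbols: q0.

q0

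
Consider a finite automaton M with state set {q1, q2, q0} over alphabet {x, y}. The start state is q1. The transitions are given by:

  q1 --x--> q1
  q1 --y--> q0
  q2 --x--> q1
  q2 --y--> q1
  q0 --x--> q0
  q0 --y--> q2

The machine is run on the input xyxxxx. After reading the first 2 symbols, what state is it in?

q0

start at q1
read 'x': q1 → q1
read 'y': q1 → q0
After 2 symbols: q0.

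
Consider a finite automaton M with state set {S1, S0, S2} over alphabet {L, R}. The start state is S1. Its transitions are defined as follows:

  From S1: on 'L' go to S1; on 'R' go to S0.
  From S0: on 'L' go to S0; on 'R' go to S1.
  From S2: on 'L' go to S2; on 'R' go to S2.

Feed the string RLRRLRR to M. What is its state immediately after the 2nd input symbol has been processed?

S0

Trace: S1 -R-> S0 -L-> S0
After 2 symbols: S0.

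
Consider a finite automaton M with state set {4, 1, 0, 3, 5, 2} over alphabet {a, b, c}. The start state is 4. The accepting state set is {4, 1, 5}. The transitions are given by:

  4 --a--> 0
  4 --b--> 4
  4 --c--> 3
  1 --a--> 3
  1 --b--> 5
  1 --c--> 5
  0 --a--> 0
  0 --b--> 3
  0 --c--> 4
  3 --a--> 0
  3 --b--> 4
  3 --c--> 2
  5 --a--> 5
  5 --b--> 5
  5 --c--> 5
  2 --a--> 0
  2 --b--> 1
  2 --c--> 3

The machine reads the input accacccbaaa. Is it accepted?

No

4 → 0 → 4 → 3 → 0 → 4 → 3 → 2 → 1 → 3 → 0 → 0
End state 0 is not accepting.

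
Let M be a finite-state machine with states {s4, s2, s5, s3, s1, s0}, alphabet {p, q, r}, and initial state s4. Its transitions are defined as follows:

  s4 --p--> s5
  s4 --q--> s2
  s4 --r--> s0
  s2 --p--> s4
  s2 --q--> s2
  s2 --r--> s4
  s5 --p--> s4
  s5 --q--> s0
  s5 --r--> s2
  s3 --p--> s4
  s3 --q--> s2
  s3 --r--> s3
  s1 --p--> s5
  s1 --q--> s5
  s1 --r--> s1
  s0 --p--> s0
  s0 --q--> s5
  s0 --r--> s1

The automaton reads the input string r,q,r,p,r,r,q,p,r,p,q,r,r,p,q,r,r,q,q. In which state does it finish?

s4 → s0 → s5 → s2 → s4 → s0 → s1 → s5 → s4 → s0 → s0 → s5 → s2 → s4 → s5 → s0 → s1 → s1 → s5 → s0

s0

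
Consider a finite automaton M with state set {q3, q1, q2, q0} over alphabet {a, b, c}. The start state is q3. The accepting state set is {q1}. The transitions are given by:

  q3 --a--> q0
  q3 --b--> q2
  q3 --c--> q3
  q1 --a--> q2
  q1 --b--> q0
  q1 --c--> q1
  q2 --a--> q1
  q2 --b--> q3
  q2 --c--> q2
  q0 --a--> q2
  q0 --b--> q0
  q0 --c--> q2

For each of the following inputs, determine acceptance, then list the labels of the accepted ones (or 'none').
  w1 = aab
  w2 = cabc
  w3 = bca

w1: q3 → q0 → q2 → q3  → end q3, rejected
w2: q3 → q3 → q0 → q0 → q2  → end q2, rejected
w3: q3 → q2 → q2 → q1  → end q1, accepted

w3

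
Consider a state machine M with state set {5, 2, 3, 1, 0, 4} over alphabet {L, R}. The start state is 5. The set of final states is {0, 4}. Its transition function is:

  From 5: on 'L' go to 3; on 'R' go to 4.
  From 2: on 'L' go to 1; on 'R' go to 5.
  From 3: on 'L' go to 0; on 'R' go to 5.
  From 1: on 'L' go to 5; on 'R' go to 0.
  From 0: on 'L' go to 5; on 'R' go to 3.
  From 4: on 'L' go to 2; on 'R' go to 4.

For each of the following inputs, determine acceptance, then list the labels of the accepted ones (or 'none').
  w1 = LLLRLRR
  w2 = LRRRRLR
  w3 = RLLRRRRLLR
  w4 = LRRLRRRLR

w1, w3

w1: 5 → 3 → 0 → 5 → 4 → 2 → 5 → 4  → end 4, accepted
w2: 5 → 3 → 5 → 4 → 4 → 4 → 2 → 5  → end 5, rejected
w3: 5 → 4 → 2 → 1 → 0 → 3 → 5 → 4 → 2 → 1 → 0  → end 0, accepted
w4: 5 → 3 → 5 → 4 → 2 → 5 → 4 → 4 → 2 → 5  → end 5, rejected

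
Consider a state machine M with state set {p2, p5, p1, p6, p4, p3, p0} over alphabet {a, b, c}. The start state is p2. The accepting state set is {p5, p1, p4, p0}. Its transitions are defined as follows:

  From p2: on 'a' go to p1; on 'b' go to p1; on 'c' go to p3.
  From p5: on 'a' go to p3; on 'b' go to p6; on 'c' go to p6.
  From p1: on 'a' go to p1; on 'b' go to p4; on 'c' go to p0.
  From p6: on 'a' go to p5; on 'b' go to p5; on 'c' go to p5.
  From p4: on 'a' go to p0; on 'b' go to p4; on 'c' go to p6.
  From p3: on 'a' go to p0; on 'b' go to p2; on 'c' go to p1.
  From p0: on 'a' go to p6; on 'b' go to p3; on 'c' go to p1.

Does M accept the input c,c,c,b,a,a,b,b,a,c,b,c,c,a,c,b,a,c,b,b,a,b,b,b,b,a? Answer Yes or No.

start at p2
read 'c': p2 → p3
read 'c': p3 → p1
read 'c': p1 → p0
read 'b': p0 → p3
read 'a': p3 → p0
read 'a': p0 → p6
read 'b': p6 → p5
read 'b': p5 → p6
read 'a': p6 → p5
read 'c': p5 → p6
read 'b': p6 → p5
read 'c': p5 → p6
read 'c': p6 → p5
read 'a': p5 → p3
read 'c': p3 → p1
read 'b': p1 → p4
read 'a': p4 → p0
read 'c': p0 → p1
read 'b': p1 → p4
read 'b': p4 → p4
read 'a': p4 → p0
read 'b': p0 → p3
read 'b': p3 → p2
read 'b': p2 → p1
read 'b': p1 → p4
read 'a': p4 → p0
End state p0 is accepting.

Yes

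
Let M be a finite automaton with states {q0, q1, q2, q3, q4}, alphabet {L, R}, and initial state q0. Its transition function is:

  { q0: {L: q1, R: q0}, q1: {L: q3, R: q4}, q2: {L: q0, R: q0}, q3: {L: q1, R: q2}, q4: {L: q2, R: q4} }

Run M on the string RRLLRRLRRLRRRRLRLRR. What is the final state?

start at q0
read 'R': q0 → q0
read 'R': q0 → q0
read 'L': q0 → q1
read 'L': q1 → q3
read 'R': q3 → q2
read 'R': q2 → q0
read 'L': q0 → q1
read 'R': q1 → q4
read 'R': q4 → q4
read 'L': q4 → q2
read 'R': q2 → q0
read 'R': q0 → q0
read 'R': q0 → q0
read 'R': q0 → q0
read 'L': q0 → q1
read 'R': q1 → q4
read 'L': q4 → q2
read 'R': q2 → q0
read 'R': q0 → q0

q0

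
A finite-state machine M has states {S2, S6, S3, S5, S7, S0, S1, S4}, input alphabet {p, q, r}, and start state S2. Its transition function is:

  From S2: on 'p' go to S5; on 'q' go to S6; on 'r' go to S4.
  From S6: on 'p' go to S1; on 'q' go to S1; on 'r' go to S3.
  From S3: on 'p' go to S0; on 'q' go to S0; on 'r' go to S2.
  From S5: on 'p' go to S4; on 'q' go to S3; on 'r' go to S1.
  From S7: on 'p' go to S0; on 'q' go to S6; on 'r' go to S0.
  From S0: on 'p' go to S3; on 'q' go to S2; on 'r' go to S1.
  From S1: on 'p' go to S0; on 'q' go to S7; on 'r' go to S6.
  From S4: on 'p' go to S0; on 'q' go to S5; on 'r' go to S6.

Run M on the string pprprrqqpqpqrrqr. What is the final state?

S2 → S5 → S4 → S6 → S1 → S6 → S3 → S0 → S2 → S5 → S3 → S0 → S2 → S4 → S6 → S1 → S6

S6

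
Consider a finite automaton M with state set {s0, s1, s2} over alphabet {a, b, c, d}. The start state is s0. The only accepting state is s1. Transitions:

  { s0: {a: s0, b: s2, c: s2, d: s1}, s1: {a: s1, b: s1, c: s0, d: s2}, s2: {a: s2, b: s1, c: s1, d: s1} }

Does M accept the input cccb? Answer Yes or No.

Trace: s0 -c-> s2 -c-> s1 -c-> s0 -b-> s2
End state s2 is not accepting.

No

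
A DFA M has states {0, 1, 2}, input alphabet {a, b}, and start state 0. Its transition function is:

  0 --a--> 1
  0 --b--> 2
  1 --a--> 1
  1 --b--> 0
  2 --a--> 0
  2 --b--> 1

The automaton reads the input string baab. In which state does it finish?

0

0 → 2 → 0 → 1 → 0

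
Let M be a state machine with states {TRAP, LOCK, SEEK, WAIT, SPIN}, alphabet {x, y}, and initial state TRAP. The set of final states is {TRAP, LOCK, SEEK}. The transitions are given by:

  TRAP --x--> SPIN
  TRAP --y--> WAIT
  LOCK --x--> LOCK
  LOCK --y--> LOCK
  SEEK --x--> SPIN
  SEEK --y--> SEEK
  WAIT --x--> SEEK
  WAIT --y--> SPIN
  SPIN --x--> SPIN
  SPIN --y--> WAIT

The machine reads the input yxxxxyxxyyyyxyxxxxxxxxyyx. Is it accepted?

No

start at TRAP
read 'y': TRAP → WAIT
read 'x': WAIT → SEEK
read 'x': SEEK → SPIN
read 'x': SPIN → SPIN
read 'x': SPIN → SPIN
read 'y': SPIN → WAIT
read 'x': WAIT → SEEK
read 'x': SEEK → SPIN
read 'y': SPIN → WAIT
read 'y': WAIT → SPIN
read 'y': SPIN → WAIT
read 'y': WAIT → SPIN
read 'x': SPIN → SPIN
read 'y': SPIN → WAIT
read 'x': WAIT → SEEK
read 'x': SEEK → SPIN
read 'x': SPIN → SPIN
read 'x': SPIN → SPIN
read 'x': SPIN → SPIN
read 'x': SPIN → SPIN
read 'x': SPIN → SPIN
read 'x': SPIN → SPIN
read 'y': SPIN → WAIT
read 'y': WAIT → SPIN
read 'x': SPIN → SPIN
End state SPIN is not accepting.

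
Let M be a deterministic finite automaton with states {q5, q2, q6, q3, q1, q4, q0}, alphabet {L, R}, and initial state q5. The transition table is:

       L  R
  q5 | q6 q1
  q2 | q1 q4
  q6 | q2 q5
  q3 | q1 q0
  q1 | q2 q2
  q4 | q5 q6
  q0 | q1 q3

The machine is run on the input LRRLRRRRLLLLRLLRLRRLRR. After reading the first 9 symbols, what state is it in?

q5 → q6 → q5 → q1 → q2 → q4 → q6 → q5 → q1 → q2
After 9 symbols: q2.

q2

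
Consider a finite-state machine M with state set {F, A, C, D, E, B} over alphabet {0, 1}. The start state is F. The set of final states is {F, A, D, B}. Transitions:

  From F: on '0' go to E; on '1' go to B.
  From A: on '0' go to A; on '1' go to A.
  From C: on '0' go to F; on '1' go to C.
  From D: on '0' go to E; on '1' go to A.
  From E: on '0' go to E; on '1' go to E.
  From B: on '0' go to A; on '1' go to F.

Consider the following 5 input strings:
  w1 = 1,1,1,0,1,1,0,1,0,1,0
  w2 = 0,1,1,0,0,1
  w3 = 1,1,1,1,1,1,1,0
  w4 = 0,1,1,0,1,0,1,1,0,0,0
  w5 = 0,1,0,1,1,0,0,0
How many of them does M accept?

w1:
  start at F
  read '1': F → B
  read '1': B → F
  read '1': F → B
  read '0': B → A
  read '1': A → A
  read '1': A → A
  read '0': A → A
  read '1': A → A
  read '0': A → A
  read '1': A → A
  read '0': A → A
  end A, accepted
w2:
  start at F
  read '0': F → E
  read '1': E → E
  read '1': E → E
  read '0': E → E
  read '0': E → E
  read '1': E → E
  end E, rejected
w3:
  start at F
  read '1': F → B
  read '1': B → F
  read '1': F → B
  read '1': B → F
  read '1': F → B
  read '1': B → F
  read '1': F → B
  read '0': B → A
  end A, accepted
w4:
  start at F
  read '0': F → E
  read '1': E → E
  read '1': E → E
  read '0': E → E
  read '1': E → E
  read '0': E → E
  read '1': E → E
  read '1': E → E
  read '0': E → E
  read '0': E → E
  read '0': E → E
  end E, rejected
w5:
  start at F
  read '0': F → E
  read '1': E → E
  read '0': E → E
  read '1': E → E
  read '1': E → E
  read '0': E → E
  read '0': E → E
  read '0': E → E
  end E, rejected

2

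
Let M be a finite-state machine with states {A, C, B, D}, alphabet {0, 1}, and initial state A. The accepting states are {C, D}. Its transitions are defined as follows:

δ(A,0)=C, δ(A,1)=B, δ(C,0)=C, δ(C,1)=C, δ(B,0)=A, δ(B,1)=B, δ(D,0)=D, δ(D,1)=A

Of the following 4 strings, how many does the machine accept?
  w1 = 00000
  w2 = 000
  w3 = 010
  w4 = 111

w1: Trace: A -0-> C -0-> C -0-> C -0-> C -0-> C  → end C, accepted
w2: Trace: A -0-> C -0-> C -0-> C  → end C, accepted
w3: Trace: A -0-> C -1-> C -0-> C  → end C, accepted
w4: Trace: A -1-> B -1-> B -1-> B  → end B, rejected

3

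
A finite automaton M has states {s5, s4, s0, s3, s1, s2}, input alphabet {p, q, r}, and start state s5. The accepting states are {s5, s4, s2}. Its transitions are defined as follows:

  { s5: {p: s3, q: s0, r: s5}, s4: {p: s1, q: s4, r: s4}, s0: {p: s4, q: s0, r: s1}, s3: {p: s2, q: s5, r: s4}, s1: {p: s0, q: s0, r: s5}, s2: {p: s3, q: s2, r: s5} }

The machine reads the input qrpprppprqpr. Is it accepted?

s5 → s0 → s1 → s0 → s4 → s4 → s1 → s0 → s4 → s4 → s4 → s1 → s5
End state s5 is accepting.

Yes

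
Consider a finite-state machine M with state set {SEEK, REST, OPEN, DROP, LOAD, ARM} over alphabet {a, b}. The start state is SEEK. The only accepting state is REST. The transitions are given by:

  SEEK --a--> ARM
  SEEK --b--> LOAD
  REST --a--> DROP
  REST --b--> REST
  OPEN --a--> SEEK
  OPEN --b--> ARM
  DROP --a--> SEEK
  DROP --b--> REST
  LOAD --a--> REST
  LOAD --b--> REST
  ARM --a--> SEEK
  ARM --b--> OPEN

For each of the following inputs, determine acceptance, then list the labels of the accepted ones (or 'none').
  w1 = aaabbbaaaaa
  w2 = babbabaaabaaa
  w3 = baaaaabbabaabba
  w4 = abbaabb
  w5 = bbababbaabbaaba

w5

w1: SEEK → ARM → SEEK → ARM → OPEN → ARM → OPEN → SEEK → ARM → SEEK → ARM → SEEK  → end SEEK, rejected
w2: SEEK → LOAD → REST → REST → REST → DROP → REST → DROP → SEEK → ARM → OPEN → SEEK → ARM → SEEK  → end SEEK, rejected
w3: SEEK → LOAD → REST → DROP → SEEK → ARM → SEEK → LOAD → REST → DROP → REST → DROP → SEEK → LOAD → REST → DROP  → end DROP, rejected
w4: SEEK → ARM → OPEN → ARM → SEEK → ARM → OPEN → ARM  → end ARM, rejected
w5: SEEK → LOAD → REST → DROP → REST → DROP → REST → REST → DROP → SEEK → LOAD → REST → DROP → SEEK → LOAD → REST  → end REST, accepted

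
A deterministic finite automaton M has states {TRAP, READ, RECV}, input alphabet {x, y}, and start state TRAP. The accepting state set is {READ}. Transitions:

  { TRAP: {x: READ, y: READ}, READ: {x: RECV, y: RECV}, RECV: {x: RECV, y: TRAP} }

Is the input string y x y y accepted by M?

Trace: TRAP -y-> READ -x-> RECV -y-> TRAP -y-> READ
End state READ is accepting.

Yes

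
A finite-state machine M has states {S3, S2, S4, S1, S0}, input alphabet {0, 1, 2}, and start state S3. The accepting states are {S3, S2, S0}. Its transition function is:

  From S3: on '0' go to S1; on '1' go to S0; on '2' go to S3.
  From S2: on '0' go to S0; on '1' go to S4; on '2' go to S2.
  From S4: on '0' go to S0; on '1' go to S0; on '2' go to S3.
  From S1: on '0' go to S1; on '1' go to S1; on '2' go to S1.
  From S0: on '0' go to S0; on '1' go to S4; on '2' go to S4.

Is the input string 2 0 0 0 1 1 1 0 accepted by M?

start at S3
read '2': S3 → S3
read '0': S3 → S1
read '0': S1 → S1
read '0': S1 → S1
read '1': S1 → S1
read '1': S1 → S1
read '1': S1 → S1
read '0': S1 → S1
End state S1 is not accepting.

No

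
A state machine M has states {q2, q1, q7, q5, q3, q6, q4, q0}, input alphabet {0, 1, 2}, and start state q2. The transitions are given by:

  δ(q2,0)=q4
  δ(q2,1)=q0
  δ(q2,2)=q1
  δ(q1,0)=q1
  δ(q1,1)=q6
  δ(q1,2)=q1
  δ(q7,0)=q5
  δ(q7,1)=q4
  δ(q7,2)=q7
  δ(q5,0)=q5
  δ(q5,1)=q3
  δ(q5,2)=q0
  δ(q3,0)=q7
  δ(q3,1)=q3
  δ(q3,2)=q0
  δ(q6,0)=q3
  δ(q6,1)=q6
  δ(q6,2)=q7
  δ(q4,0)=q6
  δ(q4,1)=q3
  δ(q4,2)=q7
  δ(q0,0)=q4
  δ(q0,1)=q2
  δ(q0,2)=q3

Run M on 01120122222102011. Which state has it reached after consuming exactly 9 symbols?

start at q2
read '0': q2 → q4
read '1': q4 → q3
read '1': q3 → q3
read '2': q3 → q0
read '0': q0 → q4
read '1': q4 → q3
read '2': q3 → q0
read '2': q0 → q3
read '2': q3 → q0
After 9 symbols: q0.

q0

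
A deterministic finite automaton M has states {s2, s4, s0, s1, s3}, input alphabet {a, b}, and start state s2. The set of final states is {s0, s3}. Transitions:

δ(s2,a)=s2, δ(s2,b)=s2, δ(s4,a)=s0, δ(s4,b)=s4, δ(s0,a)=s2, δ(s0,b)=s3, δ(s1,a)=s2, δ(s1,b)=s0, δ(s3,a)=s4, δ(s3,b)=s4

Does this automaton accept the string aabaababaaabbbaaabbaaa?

No

s2 → s2 → s2 → s2 → s2 → s2 → s2 → s2 → s2 → s2 → s2 → s2 → s2 → s2 → s2 → s2 → s2 → s2 → s2 → s2 → s2 → s2 → s2
End state s2 is not accepting.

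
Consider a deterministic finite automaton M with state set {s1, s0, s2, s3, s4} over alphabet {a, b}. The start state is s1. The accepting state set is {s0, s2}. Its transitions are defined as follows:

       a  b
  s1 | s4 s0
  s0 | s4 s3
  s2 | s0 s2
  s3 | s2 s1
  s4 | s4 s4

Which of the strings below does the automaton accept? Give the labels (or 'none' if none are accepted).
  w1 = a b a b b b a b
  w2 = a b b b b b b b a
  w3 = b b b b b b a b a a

w1:
  start at s1
  read 'a': s1 → s4
  read 'b': s4 → s4
  read 'a': s4 → s4
  read 'b': s4 → s4
  read 'b': s4 → s4
  read 'b': s4 → s4
  read 'a': s4 → s4
  read 'b': s4 → s4
  end s4, rejected
w2:
  start at s1
  read 'a': s1 → s4
  read 'b': s4 → s4
  read 'b': s4 → s4
  read 'b': s4 → s4
  read 'b': s4 → s4
  read 'b': s4 → s4
  read 'b': s4 → s4
  read 'b': s4 → s4
  read 'a': s4 → s4
  end s4, rejected
w3:
  start at s1
  read 'b': s1 → s0
  read 'b': s0 → s3
  read 'b': s3 → s1
  read 'b': s1 → s0
  read 'b': s0 → s3
  read 'b': s3 → s1
  read 'a': s1 → s4
  read 'b': s4 → s4
  read 'a': s4 → s4
  read 'a': s4 → s4
  end s4, rejected

none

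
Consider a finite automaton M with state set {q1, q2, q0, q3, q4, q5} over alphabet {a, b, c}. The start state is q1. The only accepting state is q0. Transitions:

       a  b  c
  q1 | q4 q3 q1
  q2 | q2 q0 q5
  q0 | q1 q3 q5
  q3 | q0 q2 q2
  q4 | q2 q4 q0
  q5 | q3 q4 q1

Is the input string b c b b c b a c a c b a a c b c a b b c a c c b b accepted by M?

start at q1
read 'b': q1 → q3
read 'c': q3 → q2
read 'b': q2 → q0
read 'b': q0 → q3
read 'c': q3 → q2
read 'b': q2 → q0
read 'a': q0 → q1
read 'c': q1 → q1
read 'a': q1 → q4
read 'c': q4 → q0
read 'b': q0 → q3
read 'a': q3 → q0
read 'a': q0 → q1
read 'c': q1 → q1
read 'b': q1 → q3
read 'c': q3 → q2
read 'a': q2 → q2
read 'b': q2 → q0
read 'b': q0 → q3
read 'c': q3 → q2
read 'a': q2 → q2
read 'c': q2 → q5
read 'c': q5 → q1
read 'b': q1 → q3
read 'b': q3 → q2
End state q2 is not accepting.

No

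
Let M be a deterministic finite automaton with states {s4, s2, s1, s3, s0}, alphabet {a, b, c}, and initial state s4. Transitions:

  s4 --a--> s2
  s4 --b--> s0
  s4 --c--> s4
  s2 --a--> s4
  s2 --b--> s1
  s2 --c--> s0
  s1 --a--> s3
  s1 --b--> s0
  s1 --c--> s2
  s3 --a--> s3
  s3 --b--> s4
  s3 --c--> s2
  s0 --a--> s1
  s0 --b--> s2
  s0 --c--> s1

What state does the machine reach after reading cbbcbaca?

start at s4
read 'c': s4 → s4
read 'b': s4 → s0
read 'b': s0 → s2
read 'c': s2 → s0
read 'b': s0 → s2
read 'a': s2 → s4
read 'c': s4 → s4
read 'a': s4 → s2

s2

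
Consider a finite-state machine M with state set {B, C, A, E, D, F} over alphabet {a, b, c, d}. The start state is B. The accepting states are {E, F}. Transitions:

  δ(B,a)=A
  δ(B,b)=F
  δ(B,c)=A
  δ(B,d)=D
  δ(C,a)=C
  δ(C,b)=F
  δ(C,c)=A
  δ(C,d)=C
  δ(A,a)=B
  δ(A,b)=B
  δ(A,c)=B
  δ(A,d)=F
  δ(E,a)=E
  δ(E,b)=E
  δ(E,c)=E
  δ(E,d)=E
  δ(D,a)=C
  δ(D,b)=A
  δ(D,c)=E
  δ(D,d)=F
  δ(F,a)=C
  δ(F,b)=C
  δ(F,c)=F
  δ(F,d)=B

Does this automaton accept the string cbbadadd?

start at B
read 'c': B → A
read 'b': A → B
read 'b': B → F
read 'a': F → C
read 'd': C → C
read 'a': C → C
read 'd': C → C
read 'd': C → C
End state C is not accepting.

No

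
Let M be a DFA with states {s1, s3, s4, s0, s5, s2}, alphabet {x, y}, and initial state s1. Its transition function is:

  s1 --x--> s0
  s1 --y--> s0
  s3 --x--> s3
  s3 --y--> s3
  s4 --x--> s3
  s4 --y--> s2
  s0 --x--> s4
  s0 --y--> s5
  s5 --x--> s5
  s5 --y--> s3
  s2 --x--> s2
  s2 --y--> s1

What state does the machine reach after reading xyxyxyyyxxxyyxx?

start at s1
read 'x': s1 → s0
read 'y': s0 → s5
read 'x': s5 → s5
read 'y': s5 → s3
read 'x': s3 → s3
read 'y': s3 → s3
read 'y': s3 → s3
read 'y': s3 → s3
read 'x': s3 → s3
read 'x': s3 → s3
read 'x': s3 → s3
read 'y': s3 → s3
read 'y': s3 → s3
read 'x': s3 → s3
read 'x': s3 → s3

s3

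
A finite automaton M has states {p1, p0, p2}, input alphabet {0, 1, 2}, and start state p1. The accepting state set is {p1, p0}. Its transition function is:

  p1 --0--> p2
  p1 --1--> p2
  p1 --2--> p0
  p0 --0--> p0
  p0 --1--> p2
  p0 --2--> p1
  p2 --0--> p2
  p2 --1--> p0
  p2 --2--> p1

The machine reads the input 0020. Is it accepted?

start at p1
read '0': p1 → p2
read '0': p2 → p2
read '2': p2 → p1
read '0': p1 → p2
End state p2 is not accepting.

No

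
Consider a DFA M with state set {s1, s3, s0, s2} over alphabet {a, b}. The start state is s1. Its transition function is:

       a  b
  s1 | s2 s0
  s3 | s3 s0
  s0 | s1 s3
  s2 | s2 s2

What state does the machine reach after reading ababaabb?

start at s1
read 'a': s1 → s2
read 'b': s2 → s2
read 'a': s2 → s2
read 'b': s2 → s2
read 'a': s2 → s2
read 'a': s2 → s2
read 'b': s2 → s2
read 'b': s2 → s2

s2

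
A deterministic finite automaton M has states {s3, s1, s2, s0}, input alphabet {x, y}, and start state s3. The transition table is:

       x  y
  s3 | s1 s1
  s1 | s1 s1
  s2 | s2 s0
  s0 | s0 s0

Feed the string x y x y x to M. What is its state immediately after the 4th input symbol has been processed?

start at s3
read 'x': s3 → s1
read 'y': s1 → s1
read 'x': s1 → s1
read 'y': s1 → s1
After 4 symbols: s1.

s1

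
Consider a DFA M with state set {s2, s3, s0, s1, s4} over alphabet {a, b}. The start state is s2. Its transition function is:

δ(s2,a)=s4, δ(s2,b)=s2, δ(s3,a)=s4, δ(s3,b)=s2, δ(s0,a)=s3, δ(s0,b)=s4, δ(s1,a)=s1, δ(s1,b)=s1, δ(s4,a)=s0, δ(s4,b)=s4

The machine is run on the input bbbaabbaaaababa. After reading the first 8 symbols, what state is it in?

s2 → s2 → s2 → s2 → s4 → s0 → s4 → s4 → s0
After 8 symbols: s0.

s0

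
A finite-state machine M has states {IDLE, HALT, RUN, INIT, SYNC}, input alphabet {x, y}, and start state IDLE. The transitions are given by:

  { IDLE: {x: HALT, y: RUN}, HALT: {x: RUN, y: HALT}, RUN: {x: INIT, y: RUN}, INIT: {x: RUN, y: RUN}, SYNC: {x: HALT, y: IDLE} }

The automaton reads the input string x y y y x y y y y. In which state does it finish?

start at IDLE
read 'x': IDLE → HALT
read 'y': HALT → HALT
read 'y': HALT → HALT
read 'y': HALT → HALT
read 'x': HALT → RUN
read 'y': RUN → RUN
read 'y': RUN → RUN
read 'y': RUN → RUN
read 'y': RUN → RUN

RUN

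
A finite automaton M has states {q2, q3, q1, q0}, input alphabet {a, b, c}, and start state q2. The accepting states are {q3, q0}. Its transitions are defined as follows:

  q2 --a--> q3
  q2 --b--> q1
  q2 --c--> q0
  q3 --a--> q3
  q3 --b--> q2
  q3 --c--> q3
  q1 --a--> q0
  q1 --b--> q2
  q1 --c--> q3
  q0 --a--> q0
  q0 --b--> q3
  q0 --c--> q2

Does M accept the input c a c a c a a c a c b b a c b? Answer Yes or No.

No

start at q2
read 'c': q2 → q0
read 'a': q0 → q0
read 'c': q0 → q2
read 'a': q2 → q3
read 'c': q3 → q3
read 'a': q3 → q3
read 'a': q3 → q3
read 'c': q3 → q3
read 'a': q3 → q3
read 'c': q3 → q3
read 'b': q3 → q2
read 'b': q2 → q1
read 'a': q1 → q0
read 'c': q0 → q2
read 'b': q2 → q1
End state q1 is not accepting.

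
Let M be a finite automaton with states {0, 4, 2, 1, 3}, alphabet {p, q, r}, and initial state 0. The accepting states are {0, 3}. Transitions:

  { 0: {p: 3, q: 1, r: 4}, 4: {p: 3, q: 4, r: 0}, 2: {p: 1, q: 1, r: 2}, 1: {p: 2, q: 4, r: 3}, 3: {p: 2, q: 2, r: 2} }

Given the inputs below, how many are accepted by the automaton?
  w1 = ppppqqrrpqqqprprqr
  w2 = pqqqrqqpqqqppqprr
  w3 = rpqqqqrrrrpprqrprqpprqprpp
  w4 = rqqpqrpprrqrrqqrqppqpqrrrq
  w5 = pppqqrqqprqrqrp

0

w1: Trace: 0 -p-> 3 -p-> 2 -p-> 1 -p-> 2 -q-> 1 -q-> 4 -r-> 0 -r-> 4 -p-> 3 -q-> 2 -q-> 1 -q-> 4 -p-> 3 -r-> 2 -p-> 1 -r-> 3 -q-> 2 -r-> 2  → end 2, rejected
w2: Trace: 0 -p-> 3 -q-> 2 -q-> 1 -q-> 4 -r-> 0 -q-> 1 -q-> 4 -p-> 3 -q-> 2 -q-> 1 -q-> 4 -p-> 3 -p-> 2 -q-> 1 -p-> 2 -r-> 2 -r-> 2  → end 2, rejected
w3: Trace: 0 -r-> 4 -p-> 3 -q-> 2 -q-> 1 -q-> 4 -q-> 4 -r-> 0 -r-> 4 -r-> 0 -r-> 4 -p-> 3 -p-> 2 -r-> 2 -q-> 1 -r-> 3 -p-> 2 -r-> 2 -q-> 1 -p-> 2 -p-> 1 -r-> 3 -q-> 2 -p-> 1 -r-> 3 -p-> 2 -p-> 1  → end 1, rejected
w4: Trace: 0 -r-> 4 -q-> 4 -q-> 4 -p-> 3 -q-> 2 -r-> 2 -p-> 1 -p-> 2 -r-> 2 -r-> 2 -q-> 1 -r-> 3 -r-> 2 -q-> 1 -q-> 4 -r-> 0 -q-> 1 -p-> 2 -p-> 1 -q-> 4 -p-> 3 -q-> 2 -r-> 2 -r-> 2 -r-> 2 -q-> 1  → end 1, rejected
w5: Trace: 0 -p-> 3 -p-> 2 -p-> 1 -q-> 4 -q-> 4 -r-> 0 -q-> 1 -q-> 4 -p-> 3 -r-> 2 -q-> 1 -r-> 3 -q-> 2 -r-> 2 -p-> 1  → end 1, rejected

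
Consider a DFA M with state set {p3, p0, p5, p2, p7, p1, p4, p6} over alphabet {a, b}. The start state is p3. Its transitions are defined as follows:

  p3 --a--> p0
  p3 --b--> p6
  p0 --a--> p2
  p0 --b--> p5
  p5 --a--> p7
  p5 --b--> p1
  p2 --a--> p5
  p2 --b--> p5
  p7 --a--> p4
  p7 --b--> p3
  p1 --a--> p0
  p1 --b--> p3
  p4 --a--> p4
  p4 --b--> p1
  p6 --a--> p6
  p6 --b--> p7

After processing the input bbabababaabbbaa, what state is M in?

p3 → p6 → p7 → p4 → p1 → p0 → p5 → p7 → p3 → p0 → p2 → p5 → p1 → p3 → p0 → p2

p2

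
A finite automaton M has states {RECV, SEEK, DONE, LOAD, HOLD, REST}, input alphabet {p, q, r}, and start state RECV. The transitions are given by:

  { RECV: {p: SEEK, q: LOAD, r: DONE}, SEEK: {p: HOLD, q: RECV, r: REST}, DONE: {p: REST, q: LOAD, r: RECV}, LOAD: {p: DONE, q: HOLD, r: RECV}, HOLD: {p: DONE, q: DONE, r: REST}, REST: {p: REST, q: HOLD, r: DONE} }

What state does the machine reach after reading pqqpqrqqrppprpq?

HOLD

RECV → SEEK → RECV → LOAD → DONE → LOAD → RECV → LOAD → HOLD → REST → REST → REST → REST → DONE → REST → HOLD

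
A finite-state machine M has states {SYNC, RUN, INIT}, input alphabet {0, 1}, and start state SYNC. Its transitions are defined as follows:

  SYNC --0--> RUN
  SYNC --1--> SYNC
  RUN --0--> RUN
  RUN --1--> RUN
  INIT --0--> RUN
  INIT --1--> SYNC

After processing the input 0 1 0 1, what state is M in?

RUN

start at SYNC
read '0': SYNC → RUN
read '1': RUN → RUN
read '0': RUN → RUN
read '1': RUN → RUN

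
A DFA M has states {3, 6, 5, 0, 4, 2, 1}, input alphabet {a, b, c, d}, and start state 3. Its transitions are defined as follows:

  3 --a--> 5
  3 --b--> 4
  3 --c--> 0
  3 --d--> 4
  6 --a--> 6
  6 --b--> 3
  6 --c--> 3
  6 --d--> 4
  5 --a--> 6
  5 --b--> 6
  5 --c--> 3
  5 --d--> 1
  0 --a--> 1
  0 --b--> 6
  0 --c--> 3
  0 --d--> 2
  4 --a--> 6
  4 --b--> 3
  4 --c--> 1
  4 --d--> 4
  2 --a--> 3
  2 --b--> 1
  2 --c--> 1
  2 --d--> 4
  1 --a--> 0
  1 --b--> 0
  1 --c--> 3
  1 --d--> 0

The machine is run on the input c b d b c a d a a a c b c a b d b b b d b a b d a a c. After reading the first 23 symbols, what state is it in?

6

3 → 0 → 6 → 4 → 3 → 0 → 1 → 0 → 1 → 0 → 1 → 3 → 4 → 1 → 0 → 6 → 4 → 3 → 4 → 3 → 4 → 3 → 5 → 6
After 23 symbols: 6.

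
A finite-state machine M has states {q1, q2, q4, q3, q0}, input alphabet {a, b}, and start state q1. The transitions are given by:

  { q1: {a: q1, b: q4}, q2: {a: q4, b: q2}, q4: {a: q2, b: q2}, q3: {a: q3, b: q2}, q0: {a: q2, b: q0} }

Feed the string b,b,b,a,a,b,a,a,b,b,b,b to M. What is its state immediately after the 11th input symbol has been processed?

start at q1
read 'b': q1 → q4
read 'b': q4 → q2
read 'b': q2 → q2
read 'a': q2 → q4
read 'a': q4 → q2
read 'b': q2 → q2
read 'a': q2 → q4
read 'a': q4 → q2
read 'b': q2 → q2
read 'b': q2 → q2
read 'b': q2 → q2
After 11 symbols: q2.

q2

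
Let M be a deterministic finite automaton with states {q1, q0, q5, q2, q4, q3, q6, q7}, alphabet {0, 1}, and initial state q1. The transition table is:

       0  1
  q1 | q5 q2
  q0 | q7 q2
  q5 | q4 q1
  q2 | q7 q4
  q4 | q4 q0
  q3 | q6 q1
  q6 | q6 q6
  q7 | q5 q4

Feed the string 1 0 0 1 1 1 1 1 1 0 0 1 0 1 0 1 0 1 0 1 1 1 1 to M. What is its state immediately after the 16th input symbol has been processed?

q0

start at q1
read '1': q1 → q2
read '0': q2 → q7
read '0': q7 → q5
read '1': q5 → q1
read '1': q1 → q2
read '1': q2 → q4
read '1': q4 → q0
read '1': q0 → q2
read '1': q2 → q4
read '0': q4 → q4
read '0': q4 → q4
read '1': q4 → q0
read '0': q0 → q7
read '1': q7 → q4
read '0': q4 → q4
read '1': q4 → q0
After 16 symbols: q0.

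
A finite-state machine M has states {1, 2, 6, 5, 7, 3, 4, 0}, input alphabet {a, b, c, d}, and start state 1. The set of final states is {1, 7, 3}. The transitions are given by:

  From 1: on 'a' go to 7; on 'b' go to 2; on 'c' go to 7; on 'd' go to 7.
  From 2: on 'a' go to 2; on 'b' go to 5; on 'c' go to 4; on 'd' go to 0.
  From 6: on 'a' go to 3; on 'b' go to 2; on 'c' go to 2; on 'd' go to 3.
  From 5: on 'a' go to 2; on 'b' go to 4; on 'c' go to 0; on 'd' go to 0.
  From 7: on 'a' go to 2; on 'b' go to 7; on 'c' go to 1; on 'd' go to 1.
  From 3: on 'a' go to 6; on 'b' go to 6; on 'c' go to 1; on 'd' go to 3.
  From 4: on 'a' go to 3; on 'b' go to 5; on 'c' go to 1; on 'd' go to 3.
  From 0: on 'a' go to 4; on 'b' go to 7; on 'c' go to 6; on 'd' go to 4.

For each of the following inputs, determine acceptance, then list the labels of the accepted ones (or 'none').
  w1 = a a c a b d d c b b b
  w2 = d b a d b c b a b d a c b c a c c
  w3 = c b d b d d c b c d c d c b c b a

w1:
  start at 1
  read 'a': 1 → 7
  read 'a': 7 → 2
  read 'c': 2 → 4
  read 'a': 4 → 3
  read 'b': 3 → 6
  read 'd': 6 → 3
  read 'd': 3 → 3
  read 'c': 3 → 1
  read 'b': 1 → 2
  read 'b': 2 → 5
  read 'b': 5 → 4
  end 4, rejected
w2:
  start at 1
  read 'd': 1 → 7
  read 'b': 7 → 7
  read 'a': 7 → 2
  read 'd': 2 → 0
  read 'b': 0 → 7
  read 'c': 7 → 1
  read 'b': 1 → 2
  read 'a': 2 → 2
  read 'b': 2 → 5
  read 'd': 5 → 0
  read 'a': 0 → 4
  read 'c': 4 → 1
  read 'b': 1 → 2
  read 'c': 2 → 4
  read 'a': 4 → 3
  read 'c': 3 → 1
  read 'c': 1 → 7
  end 7, accepted
w3:
  start at 1
  read 'c': 1 → 7
  read 'b': 7 → 7
  read 'd': 7 → 1
  read 'b': 1 → 2
  read 'd': 2 → 0
  read 'd': 0 → 4
  read 'c': 4 → 1
  read 'b': 1 → 2
  read 'c': 2 → 4
  read 'd': 4 → 3
  read 'c': 3 → 1
  read 'd': 1 → 7
  read 'c': 7 → 1
  read 'b': 1 → 2
  read 'c': 2 → 4
  read 'b': 4 → 5
  read 'a': 5 → 2
  end 2, rejected

w2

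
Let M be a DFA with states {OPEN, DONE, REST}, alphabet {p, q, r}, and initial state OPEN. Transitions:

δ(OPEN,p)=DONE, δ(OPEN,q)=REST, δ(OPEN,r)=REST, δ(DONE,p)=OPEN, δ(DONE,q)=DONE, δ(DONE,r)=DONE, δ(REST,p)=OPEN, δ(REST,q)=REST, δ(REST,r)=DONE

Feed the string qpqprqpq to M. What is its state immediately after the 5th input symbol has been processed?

start at OPEN
read 'q': OPEN → REST
read 'p': REST → OPEN
read 'q': OPEN → REST
read 'p': REST → OPEN
read 'r': OPEN → REST
After 5 symbols: REST.

REST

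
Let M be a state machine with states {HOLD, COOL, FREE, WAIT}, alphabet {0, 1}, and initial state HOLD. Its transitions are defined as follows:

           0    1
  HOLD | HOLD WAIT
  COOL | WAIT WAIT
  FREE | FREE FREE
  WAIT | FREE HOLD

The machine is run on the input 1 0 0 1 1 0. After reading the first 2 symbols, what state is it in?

HOLD → WAIT → FREE
After 2 symbols: FREE.

FREE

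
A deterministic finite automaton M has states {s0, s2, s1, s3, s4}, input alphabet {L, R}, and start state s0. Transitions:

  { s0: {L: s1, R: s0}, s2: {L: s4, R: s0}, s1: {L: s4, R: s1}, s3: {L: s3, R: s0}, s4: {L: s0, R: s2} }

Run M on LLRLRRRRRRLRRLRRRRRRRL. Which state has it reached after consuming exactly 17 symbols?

Trace: s0 -L-> s1 -L-> s4 -R-> s2 -L-> s4 -R-> s2 -R-> s0 -R-> s0 -R-> s0 -R-> s0 -R-> s0 -L-> s1 -R-> s1 -R-> s1 -L-> s4 -R-> s2 -R-> s0 -R-> s0
After 17 symbols: s0.

s0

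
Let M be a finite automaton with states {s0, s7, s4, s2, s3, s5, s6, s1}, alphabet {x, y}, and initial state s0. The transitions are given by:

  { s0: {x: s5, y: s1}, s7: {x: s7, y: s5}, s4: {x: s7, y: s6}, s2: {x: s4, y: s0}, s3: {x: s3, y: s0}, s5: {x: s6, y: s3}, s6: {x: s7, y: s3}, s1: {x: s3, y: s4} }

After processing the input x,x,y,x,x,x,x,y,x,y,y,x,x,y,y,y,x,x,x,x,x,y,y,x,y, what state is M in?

s0 → s5 → s6 → s3 → s3 → s3 → s3 → s3 → s0 → s5 → s3 → s0 → s5 → s6 → s3 → s0 → s1 → s3 → s3 → s3 → s3 → s3 → s0 → s1 → s3 → s0

s0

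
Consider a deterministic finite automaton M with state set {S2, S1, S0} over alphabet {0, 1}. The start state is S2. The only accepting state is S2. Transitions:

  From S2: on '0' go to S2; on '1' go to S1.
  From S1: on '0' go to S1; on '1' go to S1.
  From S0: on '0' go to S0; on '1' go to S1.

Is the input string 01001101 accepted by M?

Trace: S2 -0-> S2 -1-> S1 -0-> S1 -0-> S1 -1-> S1 -1-> S1 -0-> S1 -1-> S1
End state S1 is not accepting.

No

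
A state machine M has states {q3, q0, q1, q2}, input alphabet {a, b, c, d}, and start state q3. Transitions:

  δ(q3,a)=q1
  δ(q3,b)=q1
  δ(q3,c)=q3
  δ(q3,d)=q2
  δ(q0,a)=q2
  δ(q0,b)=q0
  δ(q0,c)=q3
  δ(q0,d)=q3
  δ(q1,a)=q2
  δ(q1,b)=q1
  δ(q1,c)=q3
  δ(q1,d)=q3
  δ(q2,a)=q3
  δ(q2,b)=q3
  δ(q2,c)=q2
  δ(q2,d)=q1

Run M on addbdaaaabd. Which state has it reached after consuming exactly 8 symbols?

q3 → q1 → q3 → q2 → q3 → q2 → q3 → q1 → q2
After 8 symbols: q2.

q2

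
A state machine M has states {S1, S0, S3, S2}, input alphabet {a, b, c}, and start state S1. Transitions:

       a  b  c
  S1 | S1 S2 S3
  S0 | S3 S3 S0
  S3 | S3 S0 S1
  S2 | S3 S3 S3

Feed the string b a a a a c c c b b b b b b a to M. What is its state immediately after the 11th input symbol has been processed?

S0

start at S1
read 'b': S1 → S2
read 'a': S2 → S3
read 'a': S3 → S3
read 'a': S3 → S3
read 'a': S3 → S3
read 'c': S3 → S1
read 'c': S1 → S3
read 'c': S3 → S1
read 'b': S1 → S2
read 'b': S2 → S3
read 'b': S3 → S0
After 11 symbols: S0.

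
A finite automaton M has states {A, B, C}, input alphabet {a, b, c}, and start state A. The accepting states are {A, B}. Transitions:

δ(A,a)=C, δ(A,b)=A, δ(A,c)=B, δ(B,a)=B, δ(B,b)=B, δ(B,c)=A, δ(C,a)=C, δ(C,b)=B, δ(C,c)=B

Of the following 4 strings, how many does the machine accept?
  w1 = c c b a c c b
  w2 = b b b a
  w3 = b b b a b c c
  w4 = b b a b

w1:
  start at A
  read 'c': A → B
  read 'c': B → A
  read 'b': A → A
  read 'a': A → C
  read 'c': C → B
  read 'c': B → A
  read 'b': A → A
  end A, accepted
w2:
  start at A
  read 'b': A → A
  read 'b': A → A
  read 'b': A → A
  read 'a': A → C
  end C, rejected
w3:
  start at A
  read 'b': A → A
  read 'b': A → A
  read 'b': A → A
  read 'a': A → C
  read 'b': C → B
  read 'c': B → A
  read 'c': A → B
  end B, accepted
w4:
  start at A
  read 'b': A → A
  read 'b': A → A
  read 'a': A → C
  read 'b': C → B
  end B, accepted

3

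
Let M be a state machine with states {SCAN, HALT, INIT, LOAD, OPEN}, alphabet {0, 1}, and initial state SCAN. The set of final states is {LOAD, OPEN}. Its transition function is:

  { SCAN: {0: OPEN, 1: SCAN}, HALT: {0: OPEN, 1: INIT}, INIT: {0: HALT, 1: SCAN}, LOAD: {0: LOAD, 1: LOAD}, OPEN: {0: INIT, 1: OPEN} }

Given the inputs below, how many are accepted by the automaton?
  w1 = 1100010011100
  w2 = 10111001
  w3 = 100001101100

0

w1: Trace: SCAN -1-> SCAN -1-> SCAN -0-> OPEN -0-> INIT -0-> HALT -1-> INIT -0-> HALT -0-> OPEN -1-> OPEN -1-> OPEN -1-> OPEN -0-> INIT -0-> HALT  → end HALT, rejected
w2: Trace: SCAN -1-> SCAN -0-> OPEN -1-> OPEN -1-> OPEN -1-> OPEN -0-> INIT -0-> HALT -1-> INIT  → end INIT, rejected
w3: Trace: SCAN -1-> SCAN -0-> OPEN -0-> INIT -0-> HALT -0-> OPEN -1-> OPEN -1-> OPEN -0-> INIT -1-> SCAN -1-> SCAN -0-> OPEN -0-> INIT  → end INIT, rejected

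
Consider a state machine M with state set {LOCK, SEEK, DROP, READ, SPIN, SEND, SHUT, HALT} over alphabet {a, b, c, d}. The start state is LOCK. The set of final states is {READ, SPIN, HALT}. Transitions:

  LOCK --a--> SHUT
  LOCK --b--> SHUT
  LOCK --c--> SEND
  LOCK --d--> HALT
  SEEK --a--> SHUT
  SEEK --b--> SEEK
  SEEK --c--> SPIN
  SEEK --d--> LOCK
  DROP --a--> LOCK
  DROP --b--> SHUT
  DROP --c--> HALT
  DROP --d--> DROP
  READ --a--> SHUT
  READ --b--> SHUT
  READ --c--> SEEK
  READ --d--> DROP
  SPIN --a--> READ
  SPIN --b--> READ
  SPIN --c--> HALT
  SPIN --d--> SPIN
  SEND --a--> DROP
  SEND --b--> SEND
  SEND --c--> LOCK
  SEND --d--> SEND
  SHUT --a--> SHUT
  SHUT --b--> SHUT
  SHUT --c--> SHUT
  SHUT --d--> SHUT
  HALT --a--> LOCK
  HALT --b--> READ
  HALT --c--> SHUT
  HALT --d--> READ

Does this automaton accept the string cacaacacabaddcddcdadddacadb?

No

start at LOCK
read 'c': LOCK → SEND
read 'a': SEND → DROP
read 'c': DROP → HALT
read 'a': HALT → LOCK
read 'a': LOCK → SHUT
read 'c': SHUT → SHUT
read 'a': SHUT → SHUT
read 'c': SHUT → SHUT
read 'a': SHUT → SHUT
read 'b': SHUT → SHUT
read 'a': SHUT → SHUT
read 'd': SHUT → SHUT
read 'd': SHUT → SHUT
read 'c': SHUT → SHUT
read 'd': SHUT → SHUT
read 'd': SHUT → SHUT
read 'c': SHUT → SHUT
read 'd': SHUT → SHUT
read 'a': SHUT → SHUT
read 'd': SHUT → SHUT
read 'd': SHUT → SHUT
read 'd': SHUT → SHUT
read 'a': SHUT → SHUT
read 'c': SHUT → SHUT
read 'a': SHUT → SHUT
read 'd': SHUT → SHUT
read 'b': SHUT → SHUT
End state SHUT is not accepting.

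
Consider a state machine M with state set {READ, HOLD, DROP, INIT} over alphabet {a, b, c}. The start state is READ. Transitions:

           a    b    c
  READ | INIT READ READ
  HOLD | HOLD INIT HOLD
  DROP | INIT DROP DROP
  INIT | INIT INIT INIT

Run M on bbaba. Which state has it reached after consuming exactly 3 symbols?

Trace: READ -b-> READ -b-> READ -a-> INIT
After 3 symbols: INIT.

INIT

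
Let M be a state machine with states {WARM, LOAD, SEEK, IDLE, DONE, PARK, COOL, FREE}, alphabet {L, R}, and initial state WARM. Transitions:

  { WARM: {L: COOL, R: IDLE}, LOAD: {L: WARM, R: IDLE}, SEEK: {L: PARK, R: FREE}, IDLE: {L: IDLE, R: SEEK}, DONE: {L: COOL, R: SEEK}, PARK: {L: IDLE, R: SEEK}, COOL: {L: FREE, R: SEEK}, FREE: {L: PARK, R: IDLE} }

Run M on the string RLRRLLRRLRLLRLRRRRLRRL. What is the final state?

Trace: WARM -R-> IDLE -L-> IDLE -R-> SEEK -R-> FREE -L-> PARK -L-> IDLE -R-> SEEK -R-> FREE -L-> PARK -R-> SEEK -L-> PARK -L-> IDLE -R-> SEEK -L-> PARK -R-> SEEK -R-> FREE -R-> IDLE -R-> SEEK -L-> PARK -R-> SEEK -R-> FREE -L-> PARK

PARK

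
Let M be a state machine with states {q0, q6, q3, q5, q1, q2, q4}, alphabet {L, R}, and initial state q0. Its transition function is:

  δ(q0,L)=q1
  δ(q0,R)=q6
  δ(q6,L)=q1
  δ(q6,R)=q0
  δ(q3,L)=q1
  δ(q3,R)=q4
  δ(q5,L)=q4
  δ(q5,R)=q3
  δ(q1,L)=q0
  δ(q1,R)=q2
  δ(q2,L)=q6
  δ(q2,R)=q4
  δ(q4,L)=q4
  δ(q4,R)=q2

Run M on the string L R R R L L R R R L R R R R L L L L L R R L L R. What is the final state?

q0 → q1 → q2 → q4 → q2 → q6 → q1 → q2 → q4 → q2 → q6 → q0 → q6 → q0 → q6 → q1 → q0 → q1 → q0 → q1 → q2 → q4 → q4 → q4 → q2

q2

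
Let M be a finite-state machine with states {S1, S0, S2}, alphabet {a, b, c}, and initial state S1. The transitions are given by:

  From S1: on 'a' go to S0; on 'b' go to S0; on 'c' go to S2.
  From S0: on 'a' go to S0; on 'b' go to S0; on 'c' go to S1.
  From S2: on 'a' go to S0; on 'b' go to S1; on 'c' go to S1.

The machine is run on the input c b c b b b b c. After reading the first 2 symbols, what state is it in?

start at S1
read 'c': S1 → S2
read 'b': S2 → S1
After 2 symbols: S1.

S1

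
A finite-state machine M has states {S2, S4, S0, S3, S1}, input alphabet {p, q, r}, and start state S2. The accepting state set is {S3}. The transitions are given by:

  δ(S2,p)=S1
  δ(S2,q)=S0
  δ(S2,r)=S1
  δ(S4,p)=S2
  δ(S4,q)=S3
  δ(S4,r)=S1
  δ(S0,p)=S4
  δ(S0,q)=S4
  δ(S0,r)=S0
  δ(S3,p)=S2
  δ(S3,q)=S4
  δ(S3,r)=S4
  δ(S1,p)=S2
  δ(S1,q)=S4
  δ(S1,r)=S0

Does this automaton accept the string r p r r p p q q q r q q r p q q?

No

S2 → S1 → S2 → S1 → S0 → S4 → S2 → S0 → S4 → S3 → S4 → S3 → S4 → S1 → S2 → S0 → S4
End state S4 is not accepting.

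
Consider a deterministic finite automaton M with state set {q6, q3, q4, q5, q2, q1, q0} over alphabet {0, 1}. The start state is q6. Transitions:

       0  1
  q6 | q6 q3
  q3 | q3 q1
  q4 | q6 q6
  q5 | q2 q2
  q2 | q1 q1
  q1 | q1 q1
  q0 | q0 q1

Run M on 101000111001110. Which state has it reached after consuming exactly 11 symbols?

q1

start at q6
read '1': q6 → q3
read '0': q3 → q3
read '1': q3 → q1
read '0': q1 → q1
read '0': q1 → q1
read '0': q1 → q1
read '1': q1 → q1
read '1': q1 → q1
read '1': q1 → q1
read '0': q1 → q1
read '0': q1 → q1
After 11 symbols: q1.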